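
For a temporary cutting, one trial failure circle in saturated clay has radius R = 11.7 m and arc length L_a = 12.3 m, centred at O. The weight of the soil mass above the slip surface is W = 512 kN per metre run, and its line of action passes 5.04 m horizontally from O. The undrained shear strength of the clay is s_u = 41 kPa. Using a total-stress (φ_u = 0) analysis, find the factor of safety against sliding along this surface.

FS = 2.29

Taking moments about the centre O, the resisting moment is provided by the undrained shear strength acting along the arc:
M_R = s_u·L_a·R = 41·12.30·11.7 = 5900.3 kN·m/m
M_D = W·d = 512·5.04 = 2580.5 kN·m/m
FS = M_R / M_D = 5900.3 / 2580.5 = 2.287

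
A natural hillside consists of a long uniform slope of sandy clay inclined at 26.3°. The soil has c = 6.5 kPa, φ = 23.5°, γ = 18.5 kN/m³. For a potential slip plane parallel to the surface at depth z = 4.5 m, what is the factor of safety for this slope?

For an infinite slope with a slip plane parallel to the surface (no pore pressure): FS = [c + γz cos²β tanφ] / [γz sinβ cosβ].
γz = 18.5·4.5 = 83.25 kN/m²
Numerator = 6.5 + 83.25·cos²26.3°·tan23.5° = 6.5 + 83.25·0.8037·0.4348 = 35.592 kPa
Denominator = 83.25·sin26.3°·cos26.3° = 83.25·0.4431·0.8965 = 33.068 kPa
FS = 35.592 / 33.068 = 1.076

FS = 1.08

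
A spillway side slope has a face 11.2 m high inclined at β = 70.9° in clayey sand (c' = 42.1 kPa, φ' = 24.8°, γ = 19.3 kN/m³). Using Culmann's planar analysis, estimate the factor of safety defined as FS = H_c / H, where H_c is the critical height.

FS = 2.18

H_c = (4c'/γ) · sinβ cosφ' / [1 − cos(β − φ')]
    = (4·42.1/19.3) · sin70.9°·cos24.8° / [1 − cos46.1°]
    = 8.725 · 0.8578 / 0.3066 = 24.41 m
FS = H_c / H = 24.41 / 11.2 = 2.180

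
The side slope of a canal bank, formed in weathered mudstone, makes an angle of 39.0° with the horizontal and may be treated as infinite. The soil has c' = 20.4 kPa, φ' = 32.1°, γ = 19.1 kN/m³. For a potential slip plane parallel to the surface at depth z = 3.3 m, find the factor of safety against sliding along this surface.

For an infinite slope with a slip plane parallel to the surface (no pore pressure): FS = [c' + γz cos²β tanφ'] / [γz sinβ cosβ].
γz = 19.1·3.3 = 63.03 kN/m²
Numerator = 20.4 + 63.03·cos²39.0°·tan32.1° = 20.4 + 63.03·0.6040·0.6273 = 44.280 kPa
Denominator = 63.03·sin39.0°·cos39.0° = 63.03·0.6293·0.7771 = 30.826 kPa
FS = 44.280 / 30.826 = 1.436

FS = 1.44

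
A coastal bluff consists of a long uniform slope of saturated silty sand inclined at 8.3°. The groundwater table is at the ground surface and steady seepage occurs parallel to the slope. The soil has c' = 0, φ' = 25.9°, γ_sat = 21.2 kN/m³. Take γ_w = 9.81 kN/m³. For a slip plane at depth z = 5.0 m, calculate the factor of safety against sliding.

With seepage parallel to the slope and the water table at the surface, the effective normal stress on the slip plane uses the buoyant unit weight γ' = γ_sat − γ_w while the driving shear stress uses γ_sat:
FS = [c' + γ' z cos²β tanφ'] / [γ_sat z sinβ cosβ]
(For c' = 0 this reduces to FS = (γ'/γ_sat)·tanφ'/tanβ.)
γ' = 21.2 − 9.81 = 11.39 kN/m³
Numerator = 0.0 + 11.39·5.0·cos²8.3°·tan25.9° = 0.0 + 11.39·5.0·0.9792·0.4856 = 27.077 kPa
Denominator = 21.2·5.0·sin8.3°·cos8.3° = 21.2·5.0·0.1444·0.9895 = 15.141 kPa
FS = 27.077 / 15.141 = 1.788

FS = 1.79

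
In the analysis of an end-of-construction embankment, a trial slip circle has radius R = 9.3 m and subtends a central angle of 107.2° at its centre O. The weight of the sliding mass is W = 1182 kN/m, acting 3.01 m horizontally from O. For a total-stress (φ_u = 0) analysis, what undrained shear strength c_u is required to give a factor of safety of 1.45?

c_u = 31.9 kPa

FS = c_u·L_a·R / (W·d), so c_u = FS·W·d / (L_a·R).
Arc length L_a = R·θ = 9.3·(107.2°·π/180) = 9.3·1.8710 = 17.40 m
c_u = 1.45·1182·3.01 / (17.40·9.3) = 5158.8 / 161.82 = 31.88 kPa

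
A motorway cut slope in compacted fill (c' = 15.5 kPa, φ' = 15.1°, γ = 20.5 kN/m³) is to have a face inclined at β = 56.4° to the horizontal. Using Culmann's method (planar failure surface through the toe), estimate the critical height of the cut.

H_c = 9.78 m

Culmann's analysis gives the critical failure plane at α_cr = (β + φ')/2 = (56.4 + 15.1)/2 = 35.8°, and the critical height
H_c = (4c'/γ) · sinβ cosφ' / [1 − cos(β − φ')]
    = (4·15.5/20.5) · sin56.4°·cos15.1° / [1 − cos(41.3°)]
    = 3.024 · 0.8329·0.9655 / [1 − 0.7513]
    = 3.024 · 0.8042 / 0.2487
    = 9.78 m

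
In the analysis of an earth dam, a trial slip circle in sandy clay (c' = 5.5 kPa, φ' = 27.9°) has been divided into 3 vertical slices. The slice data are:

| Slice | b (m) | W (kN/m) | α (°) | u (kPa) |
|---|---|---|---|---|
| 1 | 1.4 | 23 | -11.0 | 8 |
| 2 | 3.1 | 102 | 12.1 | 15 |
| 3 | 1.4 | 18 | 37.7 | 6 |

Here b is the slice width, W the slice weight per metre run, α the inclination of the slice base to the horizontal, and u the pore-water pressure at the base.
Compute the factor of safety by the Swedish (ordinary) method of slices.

FS = 2.52

Ordinary method of slices: FS = Σ[c'·Δl_i + (W_i cosα_i − u_i·Δl_i)·tanφ'] / Σ W_i sinα_i, with Δl_i = b_i / cosα_i.
Slice 1: Δl = 1.4/cos(-11.0°) = 1.426 m; N'_1 = 23·cos(-11.0°) − 8·1.426 = 11.2; c'Δl = 7.84; W sinα = -4.4
Slice 2: Δl = 3.1/cos12.1° = 3.170 m; N'_2 = 102·cos12.1° − 15·3.170 = 52.2; c'Δl = 17.44; W sinα = 21.4
Slice 3: Δl = 1.4/cos37.7° = 1.769 m; N'_3 = 18·cos37.7° − 6·1.769 = 3.6; c'Δl = 9.73; W sinα = 11.0
Σc'Δl = 35.0 kN/m; ΣN' = 67.0 kN/m; ΣW sinα = 28.0 kN/m
Resisting = 35.0 + 67.0·tan27.9° = 35.0 + 35.5 = 70.5 kN/m
FS = 70.5 / 28.0 = 2.517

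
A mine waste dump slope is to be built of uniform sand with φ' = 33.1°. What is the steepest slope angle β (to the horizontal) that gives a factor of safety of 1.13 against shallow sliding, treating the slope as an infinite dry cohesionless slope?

For an infinite dry cohesionless slope FS = tanφ'/tanβ, so tanβ = tanφ' / FS.
tanβ = tan33.1° / 1.13 = 0.6519 / 1.13 = 0.5769
β = arctan(0.5769) = 29.98°

β = 30.0°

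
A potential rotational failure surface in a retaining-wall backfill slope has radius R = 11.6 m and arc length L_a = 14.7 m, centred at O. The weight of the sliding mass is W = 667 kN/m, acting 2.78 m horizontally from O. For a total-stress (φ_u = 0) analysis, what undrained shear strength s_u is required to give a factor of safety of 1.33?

s_u = 14.5 kPa

FS = s_u·L_a·R / (W·d), so s_u = FS·W·d / (L_a·R).
s_u = 1.33·667·2.78 / (14.70·11.6) = 2466.2 / 170.52 = 14.46 kPa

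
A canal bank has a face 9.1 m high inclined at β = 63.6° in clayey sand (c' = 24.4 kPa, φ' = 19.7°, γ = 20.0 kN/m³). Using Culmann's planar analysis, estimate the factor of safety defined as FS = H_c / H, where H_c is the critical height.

H_c = (4c'/γ) · sinβ cosφ' / [1 − cos(β − φ')]
    = (4·24.4/20.0) · sin63.6°·cos19.7° / [1 − cos43.9°]
    = 4.880 · 0.8433 / 0.2794 = 14.73 m
FS = H_c / H = 14.73 / 9.1 = 1.618

FS = 1.62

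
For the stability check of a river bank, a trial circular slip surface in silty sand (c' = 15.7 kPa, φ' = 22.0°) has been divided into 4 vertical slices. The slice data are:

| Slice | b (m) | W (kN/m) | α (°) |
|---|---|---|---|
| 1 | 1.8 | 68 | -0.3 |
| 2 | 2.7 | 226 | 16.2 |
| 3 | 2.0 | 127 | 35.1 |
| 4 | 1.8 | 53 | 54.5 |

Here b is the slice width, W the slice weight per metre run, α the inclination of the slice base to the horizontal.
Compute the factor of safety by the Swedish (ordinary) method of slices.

Ordinary method of slices: FS = Σ[c'·Δl_i + (W_i cosα_i)·tanφ'] / Σ W_i sinα_i, with Δl_i = b_i / cosα_i.
Slice 1: Δl = 1.8/cos(-0.3°) = 1.800 m; N'_1 = 68·cos(-0.3°) = 68.0; c'Δl = 28.26; W sinα = -0.4
Slice 2: Δl = 2.7/cos16.2° = 2.812 m; N'_2 = 226·cos16.2° = 217.0; c'Δl = 44.14; W sinα = 63.1
Slice 3: Δl = 2.0/cos35.1° = 2.445 m; N'_3 = 127·cos35.1° = 103.9; c'Δl = 38.38; W sinα = 73.0
Slice 4: Δl = 1.8/cos54.5° = 3.100 m; N'_4 = 53·cos54.5° = 30.8; c'Δl = 48.67; W sinα = 43.1
Σc'Δl = 159.4 kN/m; ΣN' = 419.7 kN/m; ΣW sinα = 178.9 kN/m
Resisting = 159.4 + 419.7·tan22.0° = 159.4 + 169.6 = 329.0 kN/m
FS = 329.0 / 178.9 = 1.839

FS = 1.84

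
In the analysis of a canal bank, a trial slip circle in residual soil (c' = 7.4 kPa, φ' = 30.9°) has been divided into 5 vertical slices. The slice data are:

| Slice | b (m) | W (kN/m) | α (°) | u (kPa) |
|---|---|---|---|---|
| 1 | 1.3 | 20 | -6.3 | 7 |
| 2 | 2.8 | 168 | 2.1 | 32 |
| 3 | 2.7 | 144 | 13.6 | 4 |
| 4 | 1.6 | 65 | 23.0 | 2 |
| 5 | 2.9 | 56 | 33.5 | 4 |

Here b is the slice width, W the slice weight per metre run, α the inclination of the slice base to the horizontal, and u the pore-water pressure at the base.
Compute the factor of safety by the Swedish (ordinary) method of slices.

FS = 2.90

Ordinary method of slices: FS = Σ[c'·Δl_i + (W_i cosα_i − u_i·Δl_i)·tanφ'] / Σ W_i sinα_i, with Δl_i = b_i / cosα_i.
Slice 1: Δl = 1.3/cos(-6.3°) = 1.308 m; N'_1 = 20·cos(-6.3°) − 7·1.308 = 10.7; c'Δl = 9.68; W sinα = -2.2
Slice 2: Δl = 2.8/cos2.1° = 2.802 m; N'_2 = 168·cos2.1° − 32·2.802 = 78.2; c'Δl = 20.73; W sinα = 6.2
Slice 3: Δl = 2.7/cos13.6° = 2.778 m; N'_3 = 144·cos13.6° − 4·2.778 = 128.9; c'Δl = 20.56; W sinα = 33.9
Slice 4: Δl = 1.6/cos23.0° = 1.738 m; N'_4 = 65·cos23.0° − 2·1.738 = 56.4; c'Δl = 12.86; W sinα = 25.4
Slice 5: Δl = 2.9/cos33.5° = 3.478 m; N'_5 = 56·cos33.5° − 4·3.478 = 32.8; c'Δl = 25.73; W sinα = 30.9
Σc'Δl = 89.6 kN/m; ΣN' = 306.9 kN/m; ΣW sinα = 94.1 kN/m
Resisting = 89.6 + 306.9·tan30.9° = 89.6 + 183.7 = 273.3 kN/m
FS = 273.3 / 94.1 = 2.903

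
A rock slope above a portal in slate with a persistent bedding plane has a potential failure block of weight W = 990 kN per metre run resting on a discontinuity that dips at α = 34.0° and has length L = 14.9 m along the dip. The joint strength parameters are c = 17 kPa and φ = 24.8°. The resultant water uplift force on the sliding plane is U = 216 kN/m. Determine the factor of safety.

Resolving the block weight along and normal to the plane and applying the Mohr–Coulomb strength on the joint:
N' = W cosα − U = 990·cos34.0° − 216 = 604.7 kN/m
Driving force T = W sinα = 990·sin34.0° = 553.6 kN/m
Resisting force R = c·L + N'·tanφ = 17·14.9 + 604.7·tan24.8° = 253.3 + 279.4 = 532.7 kN/m
FS = R / T = 532.7 / 553.6 = 0.962

FS = 0.96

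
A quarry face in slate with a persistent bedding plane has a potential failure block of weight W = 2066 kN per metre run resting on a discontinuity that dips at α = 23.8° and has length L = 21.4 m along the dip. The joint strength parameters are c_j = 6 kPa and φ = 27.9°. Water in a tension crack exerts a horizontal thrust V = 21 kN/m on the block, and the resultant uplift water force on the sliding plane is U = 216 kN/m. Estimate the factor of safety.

FS = 1.18

Resolving the block weight along and normal to the plane and applying the Mohr–Coulomb strength on the joint:
N' = W cosα − U − V sinα = 2066·cos23.8° − 216 − 21·sin23.8° = 1665.8 kN/m
Driving force T = W sinα + V cosα = 2066·sin23.8° + 21·cos23.8° = 852.9 kN/m
Resisting force R = c_j·L + N'·tanφ = 6·21.4 + 1665.8·tan27.9° = 128.4 + 882.0 = 1010.4 kN/m
FS = R / T = 1010.4 / 852.9 = 1.185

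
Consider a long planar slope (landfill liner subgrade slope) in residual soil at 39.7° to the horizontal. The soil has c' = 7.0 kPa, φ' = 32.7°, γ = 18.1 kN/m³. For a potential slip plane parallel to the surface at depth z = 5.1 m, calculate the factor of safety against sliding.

FS = 0.93

For an infinite slope with a slip plane parallel to the surface (no pore pressure): FS = [c' + γz cos²β tanφ'] / [γz sinβ cosβ].
γz = 18.1·5.1 = 92.31 kN/m²
Numerator = 7.0 + 92.31·cos²39.7°·tan32.7° = 7.0 + 92.31·0.5920·0.6420 = 42.082 kPa
Denominator = 92.31·sin39.7°·cos39.7° = 92.31·0.6388·0.7694 = 45.367 kPa
FS = 42.082 / 45.367 = 0.928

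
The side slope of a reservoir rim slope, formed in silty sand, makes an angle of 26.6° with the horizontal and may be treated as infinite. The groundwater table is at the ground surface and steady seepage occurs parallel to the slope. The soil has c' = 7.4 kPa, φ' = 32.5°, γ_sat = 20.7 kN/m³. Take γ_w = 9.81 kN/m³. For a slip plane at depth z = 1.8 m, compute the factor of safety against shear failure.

FS = 1.17

With seepage parallel to the slope and the water table at the surface, the effective normal stress on the slip plane uses the buoyant unit weight γ' = γ_sat − γ_w while the driving shear stress uses γ_sat:
FS = [c' + γ' z cos²β tanφ'] / [γ_sat z sinβ cosβ]
γ' = 20.7 − 9.81 = 10.89 kN/m³
Numerator = 7.4 + 10.89·1.8·cos²26.6°·tan32.5° = 7.4 + 10.89·1.8·0.7995·0.6371 = 17.384 kPa
Denominator = 20.7·1.8·sin26.6°·cos26.6° = 20.7·1.8·0.4478·0.8942 = 14.918 kPa
FS = 17.384 / 14.918 = 1.165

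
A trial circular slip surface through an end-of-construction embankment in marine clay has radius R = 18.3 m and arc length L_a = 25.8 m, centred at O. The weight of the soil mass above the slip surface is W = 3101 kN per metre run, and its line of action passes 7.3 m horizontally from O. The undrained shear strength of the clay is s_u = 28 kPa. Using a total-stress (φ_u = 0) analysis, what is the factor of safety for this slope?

Taking moments about the centre O, the resisting moment is provided by the undrained shear strength acting along the arc:
M_R = s_u·L_a·R = 28·25.80·18.3 = 13219.9 kN·m/m
M_D = W·d = 3101·7.3 = 22637.3 kN·m/m
FS = M_R / M_D = 13219.9 / 22637.3 = 0.584

FS = 0.58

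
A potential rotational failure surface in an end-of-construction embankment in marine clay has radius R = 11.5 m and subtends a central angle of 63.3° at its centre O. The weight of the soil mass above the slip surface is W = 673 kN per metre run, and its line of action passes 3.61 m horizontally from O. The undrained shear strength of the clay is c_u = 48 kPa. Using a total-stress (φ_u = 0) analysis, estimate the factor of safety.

FS = 2.89

Taking moments about the centre O, the resisting moment is provided by the undrained shear strength acting along the arc:
Arc length L_a = R·θ = 11.5·(63.3°·π/180) = 11.5·1.1048 = 12.71 m
M_R = c_u·L_a·R = 48·12.71·11.5 = 7013.2 kN·m/m
M_D = W·d = 673·3.61 = 2429.5 kN·m/m
FS = M_R / M_D = 7013.2 / 2429.5 = 2.887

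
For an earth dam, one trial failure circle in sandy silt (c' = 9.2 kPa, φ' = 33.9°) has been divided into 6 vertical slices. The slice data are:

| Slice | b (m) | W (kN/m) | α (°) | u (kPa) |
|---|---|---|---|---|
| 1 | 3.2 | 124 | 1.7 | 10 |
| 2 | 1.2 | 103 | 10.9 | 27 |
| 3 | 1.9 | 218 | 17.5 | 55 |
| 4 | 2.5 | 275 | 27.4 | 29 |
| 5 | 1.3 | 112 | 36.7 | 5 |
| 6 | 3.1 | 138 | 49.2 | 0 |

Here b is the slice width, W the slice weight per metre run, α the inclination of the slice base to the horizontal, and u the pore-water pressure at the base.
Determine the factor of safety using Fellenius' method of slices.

FS = 1.40

Ordinary method of slices: FS = Σ[c'·Δl_i + (W_i cosα_i − u_i·Δl_i)·tanφ'] / Σ W_i sinα_i, with Δl_i = b_i / cosα_i.
Slice 1: Δl = 3.2/cos1.7° = 3.201 m; N'_1 = 124·cos1.7° − 10·3.201 = 91.9; c'Δl = 29.45; W sinα = 3.7
Slice 2: Δl = 1.2/cos10.9° = 1.222 m; N'_2 = 103·cos10.9° − 27·1.222 = 68.1; c'Δl = 11.24; W sinα = 19.5
Slice 3: Δl = 1.9/cos17.5° = 1.992 m; N'_3 = 218·cos17.5° − 55·1.992 = 98.3; c'Δl = 18.33; W sinα = 65.6
Slice 4: Δl = 2.5/cos27.4° = 2.816 m; N'_4 = 275·cos27.4° − 29·2.816 = 162.5; c'Δl = 25.91; W sinα = 126.6
Slice 5: Δl = 1.3/cos36.7° = 1.621 m; N'_5 = 112·cos36.7° − 5·1.621 = 81.7; c'Δl = 14.92; W sinα = 66.9
Slice 6: Δl = 3.1/cos49.2° = 4.744 m; N'_6 = 138·cos49.2° − 0·4.744 = 90.2; c'Δl = 43.65; W sinα = 104.5
Σc'Δl = 143.5 kN/m; ΣN' = 592.8 kN/m; ΣW sinα = 386.7 kN/m
Resisting = 143.5 + 592.8·tan33.9° = 143.5 + 398.3 = 541.8 kN/m
FS = 541.8 / 386.7 = 1.401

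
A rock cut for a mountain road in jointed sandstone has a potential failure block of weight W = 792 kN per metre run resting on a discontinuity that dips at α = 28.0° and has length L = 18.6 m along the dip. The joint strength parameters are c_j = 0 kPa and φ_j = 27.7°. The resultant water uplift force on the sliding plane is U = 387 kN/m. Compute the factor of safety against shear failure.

Resolving the block weight along and normal to the plane and applying the Mohr–Coulomb strength on the joint:
N' = W cosα − U = 792·cos28.0° − 387 = 312.3 kN/m
Driving force T = W sinα = 792·sin28.0° = 371.8 kN/m
Resisting force R = c_j·L + N'·tanφ_j = 0·18.6 + 312.3·tan27.7° = 0.0 + 164.0 = 164.0 kN/m
FS = R / T = 164.0 / 371.8 = 0.441

FS = 0.44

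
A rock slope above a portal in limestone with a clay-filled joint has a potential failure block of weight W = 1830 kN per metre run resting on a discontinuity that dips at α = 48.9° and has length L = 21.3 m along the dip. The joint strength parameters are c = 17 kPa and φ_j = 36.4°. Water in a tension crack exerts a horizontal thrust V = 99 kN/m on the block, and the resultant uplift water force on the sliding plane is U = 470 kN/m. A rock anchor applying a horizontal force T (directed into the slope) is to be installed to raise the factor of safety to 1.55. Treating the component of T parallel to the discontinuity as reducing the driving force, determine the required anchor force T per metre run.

Resolving forces along and normal to the sliding plane, with the horizontal anchor force T adding T·sinα to the effective normal force and T·cosα acting up the plane against the driving force:
FS = [cL + (W cosα − U − V sinα + T sinα) tanφ_j] / [W sinα + V cosα − T cosα]
Without the anchor: N' = 658.4 kN/m, driving T_d = 1444.1 kN/m, resisting R = 17·21.3 + 658.4·tan36.4° = 847.5 kN/m, FS = 0.59.
Setting FS = 1.55 and solving for T:
1.55·(1444.1 − T cos48.9°) = 847.5 + T sin48.9°·tan36.4°
T·(sin48.9°·tan36.4° + 1.55·cos48.9°) = 1.55·1444.1 − 847.5
T·(0.7536·0.7373 + 1.55·0.6574) = 2238.4 − 847.5 = 1390.8
T·1.5745 = 1390.8
T = 883.4 kN/m

T = 883 kN/m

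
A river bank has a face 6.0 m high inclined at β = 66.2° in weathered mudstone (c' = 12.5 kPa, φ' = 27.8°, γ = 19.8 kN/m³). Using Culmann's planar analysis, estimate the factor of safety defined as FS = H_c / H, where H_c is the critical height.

H_c = (4c'/γ) · sinβ cosφ' / [1 − cos(β − φ')]
    = (4·12.5/19.8) · sin66.2°·cos27.8° / [1 − cos38.4°]
    = 2.525 · 0.8094 / 0.2163 = 9.45 m
FS = H_c / H = 9.45 / 6.0 = 1.575

FS = 1.57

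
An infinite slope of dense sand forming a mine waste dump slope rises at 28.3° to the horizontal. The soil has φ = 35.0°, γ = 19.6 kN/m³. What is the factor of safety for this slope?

FS = 1.30

For a dry cohesionless infinite slope the factor of safety is FS = tanφ / tanβ.
FS = tan35.0° / tan28.3° = 0.7002 / 0.5384 = 1.300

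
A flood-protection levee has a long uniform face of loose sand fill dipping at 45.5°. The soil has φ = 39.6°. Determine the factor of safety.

FS = 0.81

For a dry cohesionless infinite slope the factor of safety is FS = tanφ / tanβ.
FS = tan39.6° / tan45.5° = 0.8273 / 1.0176 = 0.813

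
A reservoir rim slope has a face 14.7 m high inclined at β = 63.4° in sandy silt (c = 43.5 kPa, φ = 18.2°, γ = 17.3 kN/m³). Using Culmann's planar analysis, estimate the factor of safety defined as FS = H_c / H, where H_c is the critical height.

FS = 1.97

H_c = (4c/γ) · sinβ cosφ / [1 − cos(β − φ)]
    = (4·43.5/17.3) · sin63.4°·cos18.2° / [1 − cos45.2°]
    = 10.058 · 0.8494 / 0.2954 = 28.92 m
FS = H_c / H = 28.92 / 14.7 = 1.968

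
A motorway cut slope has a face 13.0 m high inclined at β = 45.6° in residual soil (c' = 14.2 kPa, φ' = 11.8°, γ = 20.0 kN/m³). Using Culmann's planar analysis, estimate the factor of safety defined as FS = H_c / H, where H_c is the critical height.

FS = 0.90

H_c = (4c'/γ) · sinβ cosφ' / [1 − cos(β − φ')]
    = (4·14.2/20.0) · sin45.6°·cos11.8° / [1 − cos33.8°]
    = 2.840 · 0.6994 / 0.1690 = 11.75 m
FS = H_c / H = 11.75 / 13.0 = 0.904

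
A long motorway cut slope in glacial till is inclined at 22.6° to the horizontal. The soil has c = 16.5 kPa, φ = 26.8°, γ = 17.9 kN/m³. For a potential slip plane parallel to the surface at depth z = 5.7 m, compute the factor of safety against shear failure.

For an infinite slope with a slip plane parallel to the surface (no pore pressure): FS = [c + γz cos²β tanφ] / [γz sinβ cosβ].
γz = 17.9·5.7 = 102.03 kN/m²
Numerator = 16.5 + 102.03·cos²22.6°·tan26.8° = 16.5 + 102.03·0.8523·0.5051 = 60.428 kPa
Denominator = 102.03·sin22.6°·cos22.6° = 102.03·0.3843·0.9232 = 36.199 kPa
FS = 60.428 / 36.199 = 1.669

FS = 1.67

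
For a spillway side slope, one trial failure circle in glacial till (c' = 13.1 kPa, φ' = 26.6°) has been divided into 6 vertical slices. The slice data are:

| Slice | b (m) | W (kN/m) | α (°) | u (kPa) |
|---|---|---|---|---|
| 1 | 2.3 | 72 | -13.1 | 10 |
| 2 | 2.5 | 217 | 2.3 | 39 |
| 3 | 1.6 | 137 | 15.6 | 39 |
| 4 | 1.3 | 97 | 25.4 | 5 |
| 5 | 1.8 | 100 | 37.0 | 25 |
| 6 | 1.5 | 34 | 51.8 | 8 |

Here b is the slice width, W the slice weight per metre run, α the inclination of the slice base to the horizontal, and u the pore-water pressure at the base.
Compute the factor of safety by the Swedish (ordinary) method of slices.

Ordinary method of slices: FS = Σ[c'·Δl_i + (W_i cosα_i − u_i·Δl_i)·tanφ'] / Σ W_i sinα_i, with Δl_i = b_i / cosα_i.
Slice 1: Δl = 2.3/cos(-13.1°) = 2.361 m; N'_1 = 72·cos(-13.1°) − 10·2.361 = 46.5; c'Δl = 30.94; W sinα = -16.3
Slice 2: Δl = 2.5/cos2.3° = 2.502 m; N'_2 = 217·cos2.3° − 39·2.502 = 119.2; c'Δl = 32.78; W sinα = 8.7
Slice 3: Δl = 1.6/cos15.6° = 1.661 m; N'_3 = 137·cos15.6° − 39·1.661 = 67.2; c'Δl = 21.76; W sinα = 36.8
Slice 4: Δl = 1.3/cos25.4° = 1.439 m; N'_4 = 97·cos25.4° − 5·1.439 = 80.4; c'Δl = 18.85; W sinα = 41.6
Slice 5: Δl = 1.8/cos37.0° = 2.254 m; N'_5 = 100·cos37.0° − 25·2.254 = 23.5; c'Δl = 29.53; W sinα = 60.2
Slice 6: Δl = 1.5/cos51.8° = 2.426 m; N'_6 = 34·cos51.8° − 8·2.426 = 1.6; c'Δl = 31.78; W sinα = 26.7
Σc'Δl = 165.6 kN/m; ΣN' = 338.5 kN/m; ΣW sinα = 157.7 kN/m
Resisting = 165.6 + 338.5·tan26.6° = 165.6 + 169.5 = 335.1 kN/m
FS = 335.1 / 157.7 = 2.125

FS = 2.12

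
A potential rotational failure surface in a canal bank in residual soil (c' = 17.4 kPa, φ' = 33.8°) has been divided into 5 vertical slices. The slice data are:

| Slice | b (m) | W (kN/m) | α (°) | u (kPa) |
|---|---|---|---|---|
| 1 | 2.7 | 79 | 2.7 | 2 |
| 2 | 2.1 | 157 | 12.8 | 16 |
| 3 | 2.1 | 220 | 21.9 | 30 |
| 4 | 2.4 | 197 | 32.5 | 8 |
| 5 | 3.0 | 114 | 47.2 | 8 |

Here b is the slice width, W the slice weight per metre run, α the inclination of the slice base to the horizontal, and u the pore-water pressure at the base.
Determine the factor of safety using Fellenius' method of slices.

Ordinary method of slices: FS = Σ[c'·Δl_i + (W_i cosα_i − u_i·Δl_i)·tanφ'] / Σ W_i sinα_i, with Δl_i = b_i / cosα_i.
Slice 1: Δl = 2.7/cos2.7° = 2.703 m; N'_1 = 79·cos2.7° − 2·2.703 = 73.5; c'Δl = 47.03; W sinα = 3.7
Slice 2: Δl = 2.1/cos12.8° = 2.154 m; N'_2 = 157·cos12.8° − 16·2.154 = 118.6; c'Δl = 37.47; W sinα = 34.8
Slice 3: Δl = 2.1/cos21.9° = 2.263 m; N'_3 = 220·cos21.9° − 30·2.263 = 136.2; c'Δl = 39.38; W sinα = 82.1
Slice 4: Δl = 2.4/cos32.5° = 2.846 m; N'_4 = 197·cos32.5° − 8·2.846 = 143.4; c'Δl = 49.51; W sinα = 105.8
Slice 5: Δl = 3.0/cos47.2° = 4.415 m; N'_5 = 114·cos47.2° − 8·4.415 = 42.1; c'Δl = 76.83; W sinα = 83.6
Σc'Δl = 250.2 kN/m; ΣN' = 513.9 kN/m; ΣW sinα = 310.1 kN/m
Resisting = 250.2 + 513.9·tan33.8° = 250.2 + 344.0 = 594.2 kN/m
FS = 594.2 / 310.1 = 1.917

FS = 1.92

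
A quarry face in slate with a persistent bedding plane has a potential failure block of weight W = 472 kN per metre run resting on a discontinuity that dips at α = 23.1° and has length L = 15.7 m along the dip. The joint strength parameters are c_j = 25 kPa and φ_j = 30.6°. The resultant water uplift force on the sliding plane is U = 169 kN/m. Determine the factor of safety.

Resolving the block weight along and normal to the plane and applying the Mohr–Coulomb strength on the joint:
N' = W cosα − U = 472·cos23.1° − 169 = 265.2 kN/m
Driving force T = W sinα = 472·sin23.1° = 185.2 kN/m
Resisting force R = c_j·L + N'·tanφ_j = 25·15.7 + 265.2·tan30.6° = 392.5 + 156.8 = 549.3 kN/m
FS = R / T = 549.3 / 185.2 = 2.966

FS = 2.97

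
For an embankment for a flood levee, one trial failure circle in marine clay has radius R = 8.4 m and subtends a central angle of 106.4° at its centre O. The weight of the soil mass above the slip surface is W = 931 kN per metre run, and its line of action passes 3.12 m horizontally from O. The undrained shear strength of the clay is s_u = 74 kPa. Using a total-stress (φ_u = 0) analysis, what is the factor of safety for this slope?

Taking moments about the centre O, the resisting moment is provided by the undrained shear strength acting along the arc:
Arc length L_a = R·θ = 8.4·(106.4°·π/180) = 8.4·1.8570 = 15.60 m
M_R = s_u·L_a·R = 74·15.60·8.4 = 9696.4 kN·m/m
M_D = W·d = 931·3.12 = 2904.7 kN·m/m
FS = M_R / M_D = 9696.4 / 2904.7 = 3.338

FS = 3.34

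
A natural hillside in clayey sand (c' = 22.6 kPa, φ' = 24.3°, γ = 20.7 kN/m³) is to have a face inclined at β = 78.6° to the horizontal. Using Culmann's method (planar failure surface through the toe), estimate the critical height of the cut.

H_c = 9.37 m

Culmann's analysis gives the critical failure plane at α_cr = (β + φ')/2 = (78.6 + 24.3)/2 = 51.4°, and the critical height
H_c = (4c'/γ) · sinβ cosφ' / [1 − cos(β − φ')]
    = (4·22.6/20.7) · sin78.6°·cos24.3° / [1 − cos(54.3°)]
    = 4.367 · 0.9803·0.9114 / [1 − 0.5835]
    = 4.367 · 0.8934 / 0.4165
    = 9.37 m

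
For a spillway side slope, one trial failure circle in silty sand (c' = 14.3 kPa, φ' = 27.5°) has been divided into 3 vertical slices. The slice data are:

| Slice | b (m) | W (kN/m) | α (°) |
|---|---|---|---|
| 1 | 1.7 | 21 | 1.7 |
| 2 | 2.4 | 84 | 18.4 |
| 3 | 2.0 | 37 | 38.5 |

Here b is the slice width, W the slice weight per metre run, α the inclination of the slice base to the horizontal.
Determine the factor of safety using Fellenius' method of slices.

Ordinary method of slices: FS = Σ[c'·Δl_i + (W_i cosα_i)·tanφ'] / Σ W_i sinα_i, with Δl_i = b_i / cosα_i.
Slice 1: Δl = 1.7/cos1.7° = 1.701 m; N'_1 = 21·cos1.7° = 21.0; c'Δl = 24.32; W sinα = 0.6
Slice 2: Δl = 2.4/cos18.4° = 2.529 m; N'_2 = 84·cos18.4° = 79.7; c'Δl = 36.17; W sinα = 26.5
Slice 3: Δl = 2.0/cos38.5° = 2.556 m; N'_3 = 37·cos38.5° = 29.0; c'Δl = 36.54; W sinα = 23.0
Σc'Δl = 97.0 kN/m; ΣN' = 129.7 kN/m; ΣW sinα = 50.2 kN/m
Resisting = 97.0 + 129.7·tan27.5° = 97.0 + 67.5 = 164.5 kN/m
FS = 164.5 / 50.2 = 3.279

FS = 3.28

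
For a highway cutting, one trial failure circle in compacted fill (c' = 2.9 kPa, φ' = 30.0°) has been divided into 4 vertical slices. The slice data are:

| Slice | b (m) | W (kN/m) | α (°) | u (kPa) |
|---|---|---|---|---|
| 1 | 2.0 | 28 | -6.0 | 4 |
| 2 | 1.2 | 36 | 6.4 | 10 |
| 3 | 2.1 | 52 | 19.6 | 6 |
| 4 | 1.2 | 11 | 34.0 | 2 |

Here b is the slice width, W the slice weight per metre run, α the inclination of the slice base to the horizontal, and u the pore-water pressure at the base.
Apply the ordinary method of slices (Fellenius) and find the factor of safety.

Ordinary method of slices: FS = Σ[c'·Δl_i + (W_i cosα_i − u_i·Δl_i)·tanφ'] / Σ W_i sinα_i, with Δl_i = b_i / cosα_i.
Slice 1: Δl = 2.0/cos(-6.0°) = 2.011 m; N'_1 = 28·cos(-6.0°) − 4·2.011 = 19.8; c'Δl = 5.83; W sinα = -2.9
Slice 2: Δl = 1.2/cos6.4° = 1.208 m; N'_2 = 36·cos6.4° − 10·1.208 = 23.7; c'Δl = 3.50; W sinα = 4.0
Slice 3: Δl = 2.1/cos19.6° = 2.229 m; N'_3 = 52·cos19.6° − 6·2.229 = 35.6; c'Δl = 6.46; W sinα = 17.4
Slice 4: Δl = 1.2/cos34.0° = 1.447 m; N'_4 = 11·cos34.0° − 2·1.447 = 6.2; c'Δl = 4.20; W sinα = 6.2
Σc'Δl = 20.0 kN/m; ΣN' = 85.3 kN/m; ΣW sinα = 24.7 kN/m
Resisting = 20.0 + 85.3·tan30.0° = 20.0 + 49.3 = 69.3 kN/m
FS = 69.3 / 24.7 = 2.807

FS = 2.81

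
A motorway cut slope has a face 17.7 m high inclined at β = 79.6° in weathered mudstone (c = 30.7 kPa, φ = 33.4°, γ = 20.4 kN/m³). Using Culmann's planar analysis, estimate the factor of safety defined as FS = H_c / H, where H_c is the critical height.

FS = 0.91

H_c = (4c/γ) · sinβ cosφ / [1 − cos(β − φ)]
    = (4·30.7/20.4) · sin79.6°·cos33.4° / [1 − cos46.2°]
    = 6.020 · 0.8211 / 0.3079 = 16.06 m
FS = H_c / H = 16.06 / 17.7 = 0.907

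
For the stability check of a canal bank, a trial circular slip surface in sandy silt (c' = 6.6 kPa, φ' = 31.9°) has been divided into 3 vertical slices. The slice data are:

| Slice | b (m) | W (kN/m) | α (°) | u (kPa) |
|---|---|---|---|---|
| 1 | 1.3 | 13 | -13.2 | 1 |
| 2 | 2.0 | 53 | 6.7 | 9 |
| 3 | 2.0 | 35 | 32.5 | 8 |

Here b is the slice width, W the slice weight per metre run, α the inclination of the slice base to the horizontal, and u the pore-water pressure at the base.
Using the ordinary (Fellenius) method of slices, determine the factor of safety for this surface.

FS = 3.31

Ordinary method of slices: FS = Σ[c'·Δl_i + (W_i cosα_i − u_i·Δl_i)·tanφ'] / Σ W_i sinα_i, with Δl_i = b_i / cosα_i.
Slice 1: Δl = 1.3/cos(-13.2°) = 1.335 m; N'_1 = 13·cos(-13.2°) − 1·1.335 = 11.3; c'Δl = 8.81; W sinα = -3.0
Slice 2: Δl = 2.0/cos6.7° = 2.014 m; N'_2 = 53·cos6.7° − 9·2.014 = 34.5; c'Δl = 13.29; W sinα = 6.2
Slice 3: Δl = 2.0/cos32.5° = 2.371 m; N'_3 = 35·cos32.5° − 8·2.371 = 10.5; c'Δl = 15.65; W sinα = 18.8
Σc'Δl = 37.8 kN/m; ΣN' = 56.4 kN/m; ΣW sinα = 22.0 kN/m
Resisting = 37.8 + 56.4·tan31.9° = 37.8 + 35.1 = 72.9 kN/m
FS = 72.9 / 22.0 = 3.308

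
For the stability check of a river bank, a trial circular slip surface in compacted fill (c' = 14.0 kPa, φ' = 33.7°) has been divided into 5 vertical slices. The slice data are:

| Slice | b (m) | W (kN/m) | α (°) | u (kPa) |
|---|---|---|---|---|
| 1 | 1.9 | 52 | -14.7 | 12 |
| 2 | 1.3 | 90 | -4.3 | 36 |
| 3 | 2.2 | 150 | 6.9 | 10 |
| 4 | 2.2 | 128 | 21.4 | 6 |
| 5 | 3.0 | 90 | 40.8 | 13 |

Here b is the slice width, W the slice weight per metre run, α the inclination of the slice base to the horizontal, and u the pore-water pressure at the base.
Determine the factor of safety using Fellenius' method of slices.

FS = 3.64

Ordinary method of slices: FS = Σ[c'·Δl_i + (W_i cosα_i − u_i·Δl_i)·tanφ'] / Σ W_i sinα_i, with Δl_i = b_i / cosα_i.
Slice 1: Δl = 1.9/cos(-14.7°) = 1.964 m; N'_1 = 52·cos(-14.7°) − 12·1.964 = 26.7; c'Δl = 27.50; W sinα = -13.2
Slice 2: Δl = 1.3/cos(-4.3°) = 1.304 m; N'_2 = 90·cos(-4.3°) − 36·1.304 = 42.8; c'Δl = 18.25; W sinα = -6.7
Slice 3: Δl = 2.2/cos6.9° = 2.216 m; N'_3 = 150·cos6.9° − 10·2.216 = 126.8; c'Δl = 31.02; W sinα = 18.0
Slice 4: Δl = 2.2/cos21.4° = 2.363 m; N'_4 = 128·cos21.4° − 6·2.363 = 105.0; c'Δl = 33.08; W sinα = 46.7
Slice 5: Δl = 3.0/cos40.8° = 3.963 m; N'_5 = 90·cos40.8° − 13·3.963 = 16.6; c'Δl = 55.48; W sinα = 58.8
Σc'Δl = 165.3 kN/m; ΣN' = 317.9 kN/m; ΣW sinα = 103.6 kN/m
Resisting = 165.3 + 317.9·tan33.7° = 165.3 + 212.0 = 377.4 kN/m
FS = 377.4 / 103.6 = 3.643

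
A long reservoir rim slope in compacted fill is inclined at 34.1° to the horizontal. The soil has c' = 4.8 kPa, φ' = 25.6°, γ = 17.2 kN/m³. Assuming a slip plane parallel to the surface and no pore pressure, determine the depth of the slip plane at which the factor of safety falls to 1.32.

Setting FS = 1.32 in FS = [c' + γz cos²β tanφ'] / [γz sinβ cosβ] and solving for z:
z = c' / [γ cosβ (FS·sinβ − cosβ·tanφ')]
  = 4.8 / [17.2·cos34.1°·(1.32·sin34.1° − cos34.1°·tan25.6°)]
  = 4.8 / [17.2·0.8281·(1.32·0.5606 − 0.8281·0.4791)]
  = 4.8 / 4.8895 = 0.982 m

z = 0.98 m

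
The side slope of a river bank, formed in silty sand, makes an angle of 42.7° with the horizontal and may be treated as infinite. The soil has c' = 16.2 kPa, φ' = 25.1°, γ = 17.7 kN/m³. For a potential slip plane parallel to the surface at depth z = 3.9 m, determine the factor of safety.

FS = 0.98

For an infinite slope with a slip plane parallel to the surface (no pore pressure): FS = [c' + γz cos²β tanφ'] / [γz sinβ cosβ].
γz = 17.7·3.9 = 69.03 kN/m²
Numerator = 16.2 + 69.03·cos²42.7°·tan25.1° = 16.2 + 69.03·0.5401·0.4684 = 33.665 kPa
Denominator = 69.03·sin42.7°·cos42.7° = 69.03·0.6782·0.7349 = 34.404 kPa
FS = 33.665 / 34.404 = 0.979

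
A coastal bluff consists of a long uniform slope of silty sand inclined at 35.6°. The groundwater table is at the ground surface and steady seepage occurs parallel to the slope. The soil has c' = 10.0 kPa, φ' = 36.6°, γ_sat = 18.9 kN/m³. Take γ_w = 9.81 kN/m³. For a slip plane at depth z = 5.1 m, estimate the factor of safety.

FS = 0.72

With seepage parallel to the slope and the water table at the surface, the effective normal stress on the slip plane uses the buoyant unit weight γ' = γ_sat − γ_w while the driving shear stress uses γ_sat:
FS = [c' + γ' z cos²β tanφ'] / [γ_sat z sinβ cosβ]
γ' = 18.9 − 9.81 = 9.09 kN/m³
Numerator = 10.0 + 9.09·5.1·cos²35.6°·tan36.6° = 10.0 + 9.09·5.1·0.6611·0.7427 = 32.762 kPa
Denominator = 18.9·5.1·sin35.6°·cos35.6° = 18.9·5.1·0.5821·0.8131 = 45.624 kPa
FS = 32.762 / 45.624 = 0.718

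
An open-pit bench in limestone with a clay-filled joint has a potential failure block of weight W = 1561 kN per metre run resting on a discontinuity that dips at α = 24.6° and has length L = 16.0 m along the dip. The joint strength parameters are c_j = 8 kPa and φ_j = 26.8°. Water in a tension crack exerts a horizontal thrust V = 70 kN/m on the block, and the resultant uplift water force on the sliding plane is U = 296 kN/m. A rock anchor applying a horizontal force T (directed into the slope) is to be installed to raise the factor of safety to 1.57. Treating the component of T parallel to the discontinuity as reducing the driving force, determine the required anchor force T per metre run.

Resolving forces along and normal to the sliding plane, with the horizontal anchor force T adding T·sinα to the effective normal force and T·cosα acting up the plane against the driving force:
FS = [c_jL + (W cosα − U − V sinα + T sinα) tanφ_j] / [W sinα + V cosα − T cosα]
Without the anchor: N' = 1094.2 kN/m, driving T_d = 713.5 kN/m, resisting R = 8·16.0 + 1094.2·tan26.8° = 680.7 kN/m, FS = 0.95.
Setting FS = 1.57 and solving for T:
1.57·(713.5 − T cos24.6°) = 680.7 + T sin24.6°·tan26.8°
T·(sin24.6°·tan26.8° + 1.57·cos24.6°) = 1.57·713.5 − 680.7
T·(0.4163·0.5051 + 1.57·0.9092) = 1120.1 − 680.7 = 439.4
T·1.6378 = 439.4
T = 268.3 kN/m

T = 268 kN/m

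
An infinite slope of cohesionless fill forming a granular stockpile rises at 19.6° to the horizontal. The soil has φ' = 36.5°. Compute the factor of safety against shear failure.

For a dry cohesionless infinite slope the factor of safety is FS = tanφ' / tanβ.
FS = tan36.5° / tan19.6° = 0.7400 / 0.3561 = 2.078

FS = 2.08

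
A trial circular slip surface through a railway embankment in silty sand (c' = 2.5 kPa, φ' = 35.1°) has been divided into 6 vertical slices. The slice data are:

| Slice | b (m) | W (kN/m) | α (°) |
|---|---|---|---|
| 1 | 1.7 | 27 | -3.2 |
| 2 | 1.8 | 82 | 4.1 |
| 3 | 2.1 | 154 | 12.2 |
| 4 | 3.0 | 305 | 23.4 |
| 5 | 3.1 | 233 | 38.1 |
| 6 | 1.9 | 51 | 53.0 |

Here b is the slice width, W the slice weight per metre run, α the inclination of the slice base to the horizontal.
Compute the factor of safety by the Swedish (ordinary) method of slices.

Ordinary method of slices: FS = Σ[c'·Δl_i + (W_i cosα_i)·tanφ'] / Σ W_i sinα_i, with Δl_i = b_i / cosα_i.
Slice 1: Δl = 1.7/cos(-3.2°) = 1.703 m; N'_1 = 27·cos(-3.2°) = 27.0; c'Δl = 4.26; W sinα = -1.5
Slice 2: Δl = 1.8/cos4.1° = 1.805 m; N'_2 = 82·cos4.1° = 81.8; c'Δl = 4.51; W sinα = 5.9
Slice 3: Δl = 2.1/cos12.2° = 2.149 m; N'_3 = 154·cos12.2° = 150.5; c'Δl = 5.37; W sinα = 32.5
Slice 4: Δl = 3.0/cos23.4° = 3.269 m; N'_4 = 305·cos23.4° = 279.9; c'Δl = 8.17; W sinα = 121.1
Slice 5: Δl = 3.1/cos38.1° = 3.939 m; N'_5 = 233·cos38.1° = 183.4; c'Δl = 9.85; W sinα = 143.8
Slice 6: Δl = 1.9/cos53.0° = 3.157 m; N'_6 = 51·cos53.0° = 30.7; c'Δl = 7.89; W sinα = 40.7
Σc'Δl = 40.1 kN/m; ΣN' = 753.2 kN/m; ΣW sinα = 342.5 kN/m
Resisting = 40.1 + 753.2·tan35.1° = 40.1 + 529.4 = 569.4 kN/m
FS = 569.4 / 342.5 = 1.662

FS = 1.66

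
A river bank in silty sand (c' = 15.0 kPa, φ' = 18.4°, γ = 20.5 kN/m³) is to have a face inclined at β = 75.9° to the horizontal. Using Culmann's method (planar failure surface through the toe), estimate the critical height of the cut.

Culmann's analysis gives the critical failure plane at α_cr = (β + φ')/2 = (75.9 + 18.4)/2 = 47.2°, and the critical height
H_c = (4c'/γ) · sinβ cosφ' / [1 − cos(β − φ')]
    = (4·15.0/20.5) · sin75.9°·cos18.4° / [1 − cos(57.5°)]
    = 2.927 · 0.9699·0.9489 / [1 − 0.5373]
    = 2.927 · 0.9203 / 0.4627
    = 5.82 m

H_c = 5.82 m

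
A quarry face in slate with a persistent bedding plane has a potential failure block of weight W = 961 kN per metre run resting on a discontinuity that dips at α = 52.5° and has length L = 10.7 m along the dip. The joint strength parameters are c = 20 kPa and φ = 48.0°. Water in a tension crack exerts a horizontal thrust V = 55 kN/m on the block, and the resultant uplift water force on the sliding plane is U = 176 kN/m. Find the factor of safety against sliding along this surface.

Resolving the block weight along and normal to the plane and applying the Mohr–Coulomb strength on the joint:
N' = W cosα − U − V sinα = 961·cos52.5° − 176 − 55·sin52.5° = 365.4 kN/m
Driving force T = W sinα + V cosα = 961·sin52.5° + 55·cos52.5° = 795.9 kN/m
Resisting force R = c·L + N'·tanφ = 20·10.7 + 365.4·tan48.0° = 214.0 + 405.8 = 619.8 kN/m
FS = R / T = 619.8 / 795.9 = 0.779

FS = 0.78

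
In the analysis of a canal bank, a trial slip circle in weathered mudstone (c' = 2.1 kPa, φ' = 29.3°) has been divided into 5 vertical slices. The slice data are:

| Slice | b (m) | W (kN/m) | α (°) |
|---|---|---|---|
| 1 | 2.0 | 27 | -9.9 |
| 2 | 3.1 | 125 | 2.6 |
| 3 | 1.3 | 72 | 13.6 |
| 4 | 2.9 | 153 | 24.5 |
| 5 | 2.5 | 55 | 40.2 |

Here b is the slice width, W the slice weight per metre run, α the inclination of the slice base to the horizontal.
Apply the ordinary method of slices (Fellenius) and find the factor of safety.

FS = 2.17

Ordinary method of slices: FS = Σ[c'·Δl_i + (W_i cosα_i)·tanφ'] / Σ W_i sinα_i, with Δl_i = b_i / cosα_i.
Slice 1: Δl = 2.0/cos(-9.9°) = 2.030 m; N'_1 = 27·cos(-9.9°) = 26.6; c'Δl = 4.26; W sinα = -4.6
Slice 2: Δl = 3.1/cos2.6° = 3.103 m; N'_2 = 125·cos2.6° = 124.9; c'Δl = 6.52; W sinα = 5.7
Slice 3: Δl = 1.3/cos13.6° = 1.338 m; N'_3 = 72·cos13.6° = 70.0; c'Δl = 2.81; W sinα = 16.9
Slice 4: Δl = 2.9/cos24.5° = 3.187 m; N'_4 = 153·cos24.5° = 139.2; c'Δl = 6.69; W sinα = 63.4
Slice 5: Δl = 2.5/cos40.2° = 3.273 m; N'_5 = 55·cos40.2° = 42.0; c'Δl = 6.87; W sinα = 35.5
Σc'Δl = 27.2 kN/m; ΣN' = 402.7 kN/m; ΣW sinα = 116.9 kN/m
Resisting = 27.2 + 402.7·tan29.3° = 27.2 + 226.0 = 253.1 kN/m
FS = 253.1 / 116.9 = 2.165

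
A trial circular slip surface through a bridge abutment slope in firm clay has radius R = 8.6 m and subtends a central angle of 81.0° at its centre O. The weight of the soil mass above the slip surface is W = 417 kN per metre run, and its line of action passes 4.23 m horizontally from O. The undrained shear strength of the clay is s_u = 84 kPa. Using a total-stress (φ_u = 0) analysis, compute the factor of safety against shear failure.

FS = 4.98

Taking moments about the centre O, the resisting moment is provided by the undrained shear strength acting along the arc:
Arc length L_a = R·θ = 8.6·(81.0°·π/180) = 8.6·1.4137 = 12.16 m
M_R = s_u·L_a·R = 84·12.16·8.6 = 8782.9 kN·m/m
M_D = W·d = 417·4.23 = 1763.9 kN·m/m
FS = M_R / M_D = 8782.9 / 1763.9 = 4.979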